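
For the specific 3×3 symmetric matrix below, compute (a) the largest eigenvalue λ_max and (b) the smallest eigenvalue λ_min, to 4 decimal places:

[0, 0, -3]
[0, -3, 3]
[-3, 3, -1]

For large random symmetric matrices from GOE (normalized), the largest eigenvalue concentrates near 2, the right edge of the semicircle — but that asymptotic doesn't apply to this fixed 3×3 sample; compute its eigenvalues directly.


Since M is real symmetric, all three eigenvalues are real; they are the roots of det(λI − M) = λ³ − (tr M) λ² + s λ − det M, where s is the sum of the principal 2×2 minors.
tr M = 0 + (-3) + (-1) = -4.
s = (0·(-3) − 0²) + (0·(-1) − (-3)²) + ((-3)·(-1) − 3²) = 0 + (-9) + (-6) = -15.
det M (expand along row 1) = 0·(-6) − 0·9 + (-3)·(-9) = 27.
Characteristic polynomial: λ³ + 4λ² − 15λ − 27 = 0.
Substitute λ = y + (tr M)/3 = y − 1.333333 to remove the quadratic term: y³ + p·y + q = 0 with p = s − (tr M)²/3 = -20.333333 and q = −2(tr M)³/27 + (tr M)·s/3 − det M = -2.259259.
Three real roots ⇒ use the trigonometric (Viète) form: r = 2√(−p/3) = 5.206833, φ = arccos(3q/(p·r)) = arccos(0.064018) = 1.506734 rad.
y_k = r·cos(φ/3 − 2πk/3) for k = 0, 1, 2 gives y = 4.563811, -0.111179, -4.452632.
λ_k = y_k − 1.333333 gives λ = 3.2305, -1.4445, -5.7860 (check: the sum is -4.0000 = tr M).

Hence λ_max = 3.2305 and λ_min = -5.7860.


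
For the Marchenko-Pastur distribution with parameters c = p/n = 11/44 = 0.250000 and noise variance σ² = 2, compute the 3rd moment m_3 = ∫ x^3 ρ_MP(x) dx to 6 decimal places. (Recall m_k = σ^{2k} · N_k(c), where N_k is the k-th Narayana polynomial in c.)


E[X³] = σ⁶ (1 + 3c + c²) (third MP moment). With σ² = 2 (so σ⁶ = 8) and c = 11/44 = 0.250000: E[X³] = 8 · (1 + 3·0.250000 + (0.250000)²) = 8 · 1.812500.

So E[X^3] = 14.500000.


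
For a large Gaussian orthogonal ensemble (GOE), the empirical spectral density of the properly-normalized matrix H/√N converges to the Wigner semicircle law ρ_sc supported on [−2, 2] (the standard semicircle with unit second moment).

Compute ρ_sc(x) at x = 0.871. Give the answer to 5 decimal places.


ρ_sc(x) = (1/(2π)) √(4 − x²). With x = 0.871:
  4 − x² = 4 − (0.871)² = 4 − 0.758641 = 3.241359.
  √(4 − x²) = 1.800377.
  1/(2π) = 0.159155.
  ρ_sc(0.871) = 0.159155 · 1.800377 = 0.286539.

Rounded to 5 decimal places: ρ_sc(0.871) ≈ 0.28654.


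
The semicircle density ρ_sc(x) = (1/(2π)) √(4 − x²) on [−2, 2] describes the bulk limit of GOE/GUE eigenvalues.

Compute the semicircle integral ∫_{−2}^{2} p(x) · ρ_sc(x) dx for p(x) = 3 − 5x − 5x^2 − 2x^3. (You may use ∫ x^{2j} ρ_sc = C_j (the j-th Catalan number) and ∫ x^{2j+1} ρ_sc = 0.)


Write p(x) = Σ a_i x^i, split into monomials and integrate each against ρ_sc separately.
Using ∫ x^{2j} ρ_sc = C_j = (1/(j+1)) C(2j, j) (Catalan numbers) and ∫ x^{2j+1} ρ_sc = 0 (odd monomials vanish by symmetry):
  i = 0 (even): a_0 · C_{0} = 3 · 1 = 3
  i = 1 (odd): ∫ x^1 ρ_sc = 0 (vanishes)
  i = 2 (even): a_2 · C_{1} = -5 · 1 = -5
  i = 3 (odd): ∫ x^3 ρ_sc = 0 (vanishes)

Summing the contributions: ∫_{−2}^{2} p(x) ρ_sc(x) dx = 3 + (-5) = -2.


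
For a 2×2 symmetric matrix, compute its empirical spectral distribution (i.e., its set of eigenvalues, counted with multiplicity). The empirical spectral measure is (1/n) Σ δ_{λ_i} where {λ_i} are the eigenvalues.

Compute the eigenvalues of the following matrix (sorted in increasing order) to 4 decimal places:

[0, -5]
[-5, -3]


Since M is real symmetric, both eigenvalues are real; they are the roots of det(λI − M) = λ² − (tr M) λ + det M.
tr M = 0 + (-3) = -3.
det M = 0·(-3) − (-5)² = 0 − 25 = -25.
Characteristic polynomial: λ² + 3λ − 25 = 0.
Discriminant Δ = (tr M)² − 4·det M = 9 − (-100) = 109; √Δ = 10.440307.
λ = (tr M ± √Δ)/2 = (-3 ± 10.440307)/2, giving (tr M − √Δ)/2 = -6.7202 and (tr M + √Δ)/2 = 3.7202.

Eigenvalues sorted in increasing order: [-6.7202, 3.7202].


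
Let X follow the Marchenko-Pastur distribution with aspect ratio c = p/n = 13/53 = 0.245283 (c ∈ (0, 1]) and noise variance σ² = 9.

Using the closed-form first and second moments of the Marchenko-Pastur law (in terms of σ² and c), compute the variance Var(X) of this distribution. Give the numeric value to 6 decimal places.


Recall the MP moments m_1 = E[X] = σ² and m_2 = E[X²] = σ⁴ (1 + c).
m_1 = E[X] = σ² = 9, so m_1² = 81.
m_2 = E[X²] = σ⁴ (1 + c) = 81 · (1 + 0.245283) = 81 · 1.245283 = 100.867925.
(Note m_2 − m_1² simplifies to c · σ⁴ = 0.245283 · 81.)

Var(X) = m_2 − m_1² = 100.867925 − 81 = 19.867925.


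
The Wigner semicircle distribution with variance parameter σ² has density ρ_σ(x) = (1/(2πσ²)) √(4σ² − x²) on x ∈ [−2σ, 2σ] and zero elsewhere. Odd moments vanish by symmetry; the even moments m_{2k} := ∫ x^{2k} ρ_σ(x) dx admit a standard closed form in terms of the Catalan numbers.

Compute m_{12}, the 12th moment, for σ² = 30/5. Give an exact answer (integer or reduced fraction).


By the scaled semicircle moment identity, m_{2k} = σ^{2k} · C_k with k = 6.
C_6 = (1/(k+1)) · C(2k, k) = (1/7) · C(12, 6) = (1/7) · 924 = 132.
σ^{2k} = (σ²)^k = (30/5)^6 = 46656.

Therefore m_{12} = σ^{12} · C_6 = 46656 · 132 = 6158592.


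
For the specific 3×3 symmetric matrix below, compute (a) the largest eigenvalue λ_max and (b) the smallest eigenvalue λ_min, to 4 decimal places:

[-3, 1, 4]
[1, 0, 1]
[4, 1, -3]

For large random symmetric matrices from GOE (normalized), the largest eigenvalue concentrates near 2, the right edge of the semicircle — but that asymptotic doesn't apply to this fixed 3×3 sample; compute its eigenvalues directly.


Since M is real symmetric, all three eigenvalues are real; they are the roots of det(λI − M) = λ³ − (tr M) λ² + s λ − det M, where s is the sum of the principal 2×2 minors.
tr M = -3 + 0 + (-3) = -6.
s = ((-3)·0 − 1²) + ((-3)·(-3) − 4²) + (0·(-3) − 1²) = -1 + (-7) + (-1) = -9.
det M (expand along row 1) = (-3)·(-1) − 1·(-7) + 4·1 = 14.
Characteristic polynomial: λ³ + 6λ² − 9λ − 14 = 0.
Substitute λ = y + (tr M)/3 = y − 2.000000 to remove the quadratic term: y³ + p·y + q = 0 with p = s − (tr M)²/3 = -21.000000 and q = −2(tr M)³/27 + (tr M)·s/3 − det M = 20.000000.
Three real roots ⇒ use the trigonometric (Viète) form: r = 2√(−p/3) = 5.291503, φ = arccos(3q/(p·r)) = arccos(-0.539949) = 2.141173 rad.
y_k = r·cos(φ/3 − 2πk/3) for k = 0, 1, 2 gives y = 4.000000, 1.000000, -5.000000.
λ_k = y_k − 2.000000 gives λ = 2.0000, -1.0000, -7.0000 (check: the sum is -6.0000 = tr M).

Hence λ_max = 2.0000 and λ_min = -7.0000.


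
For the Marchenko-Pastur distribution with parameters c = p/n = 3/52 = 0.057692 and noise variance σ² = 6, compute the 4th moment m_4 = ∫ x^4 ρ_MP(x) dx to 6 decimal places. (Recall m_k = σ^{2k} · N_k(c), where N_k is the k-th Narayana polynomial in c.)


E[X⁴] = σ⁸ (1 + 6c + 6c² + c³) (fourth MP moment). With σ² = 6 (so σ⁸ = 1296) and c = 3/52 = 0.057692: E[X⁴] = 1296 · (1 + 6·0.057692 + 6·(0.057692)² + (0.057692)³) = 1296 · 1.366316.

So E[X^4] = 1770.745904.


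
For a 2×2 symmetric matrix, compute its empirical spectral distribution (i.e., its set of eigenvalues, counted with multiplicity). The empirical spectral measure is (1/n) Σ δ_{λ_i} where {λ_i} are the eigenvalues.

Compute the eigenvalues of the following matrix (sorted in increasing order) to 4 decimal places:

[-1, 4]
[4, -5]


Since M is real symmetric, both eigenvalues are real; they are the roots of det(λI − M) = λ² − (tr M) λ + det M.
tr M = -1 + (-5) = -6.
det M = (-1)·(-5) − 4² = 5 − 16 = -11.
Characteristic polynomial: λ² + 6λ − 11 = 0.
Discriminant Δ = (tr M)² − 4·det M = 36 − (-44) = 80; √Δ = 8.944272.
λ = (tr M ± √Δ)/2 = (-6 ± 8.944272)/2, giving (tr M − √Δ)/2 = -7.4721 and (tr M + √Δ)/2 = 1.4721.

Eigenvalues sorted in increasing order: [-7.4721, 1.4721].


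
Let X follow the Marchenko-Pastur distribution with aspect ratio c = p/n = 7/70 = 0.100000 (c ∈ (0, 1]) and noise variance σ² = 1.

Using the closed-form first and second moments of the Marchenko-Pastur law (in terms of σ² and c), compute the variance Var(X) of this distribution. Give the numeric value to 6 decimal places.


Recall the MP moments m_1 = E[X] = σ² and m_2 = E[X²] = σ⁴ (1 + c).
m_1 = E[X] = σ² = 1, so m_1² = 1.
m_2 = E[X²] = σ⁴ (1 + c) = 1 · (1 + 0.100000) = 1 · 1.100000 = 1.100000.
(Note m_2 − m_1² simplifies to c · σ⁴ = 0.100000 · 1.)

Var(X) = m_2 − m_1² = 1.100000 − 1 = 0.100000.


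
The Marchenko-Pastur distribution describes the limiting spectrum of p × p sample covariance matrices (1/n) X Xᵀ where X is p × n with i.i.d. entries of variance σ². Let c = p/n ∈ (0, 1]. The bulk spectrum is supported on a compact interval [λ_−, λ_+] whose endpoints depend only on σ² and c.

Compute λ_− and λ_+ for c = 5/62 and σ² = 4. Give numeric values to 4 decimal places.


c = 5/62 = 0.080645; √c = 0.283981.
λ_− = σ² (1 − √c)² = 4 · (1 − 0.283981)² = 4 · (0.716019)² = 2.050733.
λ_+ = σ² (1 + √c)² = 4 · (1 + 0.283981)² = 4 · (1.283981)² = 6.594428.

Rounded to 4 decimal places: λ_− ≈ 2.0507, λ_+ ≈ 6.5944.


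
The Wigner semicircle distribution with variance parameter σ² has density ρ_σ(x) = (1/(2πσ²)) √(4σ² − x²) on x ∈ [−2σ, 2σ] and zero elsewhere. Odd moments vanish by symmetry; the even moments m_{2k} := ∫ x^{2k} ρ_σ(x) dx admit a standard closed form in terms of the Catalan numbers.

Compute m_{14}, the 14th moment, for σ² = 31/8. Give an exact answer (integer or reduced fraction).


By the scaled semicircle moment identity, m_{2k} = σ^{2k} · C_k with k = 7.
C_7 = (1/(k+1)) · C(2k, k) = (1/8) · C(14, 7) = (1/8) · 3432 = 429.
σ^{2k} = (σ²)^k = (31/8)^7 = 27512614111/2097152.

Therefore m_{14} = σ^{14} · C_7 = (27512614111/2097152) · 429 = 11802911453619/2097152.


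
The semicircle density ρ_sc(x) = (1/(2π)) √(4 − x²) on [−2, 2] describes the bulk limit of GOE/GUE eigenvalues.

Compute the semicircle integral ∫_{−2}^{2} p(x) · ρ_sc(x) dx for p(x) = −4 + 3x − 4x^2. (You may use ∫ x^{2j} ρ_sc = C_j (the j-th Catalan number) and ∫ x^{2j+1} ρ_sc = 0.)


Write p(x) = Σ a_i x^i, split into monomials and integrate each against ρ_sc separately.
Using ∫ x^{2j} ρ_sc = C_j = (1/(j+1)) C(2j, j) (Catalan numbers) and ∫ x^{2j+1} ρ_sc = 0 (odd monomials vanish by symmetry):
  i = 0 (even): a_0 · C_{0} = -4 · 1 = -4
  i = 1 (odd): ∫ x^1 ρ_sc = 0 (vanishes)
  i = 2 (even): a_2 · C_{1} = -4 · 1 = -4

Summing the contributions: ∫_{−2}^{2} p(x) ρ_sc(x) dx = (-4) + (-4) = -8.


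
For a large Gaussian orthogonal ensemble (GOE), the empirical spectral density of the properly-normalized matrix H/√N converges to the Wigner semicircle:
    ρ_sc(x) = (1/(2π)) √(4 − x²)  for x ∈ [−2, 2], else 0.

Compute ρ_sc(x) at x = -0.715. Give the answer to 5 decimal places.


ρ_sc(x) = (1/(2π)) √(4 − x²). With x = -0.715:
  4 − x² = 4 − (-0.715)² = 4 − 0.511225 = 3.488775.
  √(4 − x²) = 1.867826.
  1/(2π) = 0.159155.
  ρ_sc(-0.715) = 0.159155 · 1.867826 = 0.297274.

Rounded to 5 decimal places: ρ_sc(-0.715) ≈ 0.29727.


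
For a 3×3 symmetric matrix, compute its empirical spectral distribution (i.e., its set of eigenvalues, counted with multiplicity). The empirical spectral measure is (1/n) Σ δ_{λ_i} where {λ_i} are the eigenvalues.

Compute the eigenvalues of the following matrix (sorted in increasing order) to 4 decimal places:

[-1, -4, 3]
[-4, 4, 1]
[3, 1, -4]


Since M is real symmetric, all three eigenvalues are real; they are the roots of det(λI − M) = λ³ − (tr M) λ² + s λ − det M, where s is the sum of the principal 2×2 minors.
tr M = -1 + 4 + (-4) = -1.
s = ((-1)·4 − (-4)²) + ((-1)·(-4) − 3²) + (4·(-4) − 1²) = -20 + (-5) + (-17) = -42.
det M (expand along row 1) = (-1)·(-17) − (-4)·13 + 3·(-16) = 21.
Characteristic polynomial: λ³ + λ² − 42λ − 21 = 0.
Substitute λ = y + (tr M)/3 = y − 0.333333 to remove the quadratic term: y³ + p·y + q = 0 with p = s − (tr M)²/3 = -42.333333 and q = −2(tr M)³/27 + (tr M)·s/3 − det M = -6.925926.
Three real roots ⇒ use the trigonometric (Viète) form: r = 2√(−p/3) = 7.512952, φ = arccos(3q/(p·r)) = arccos(0.065329) = 1.505421 rad.
y_k = r·cos(φ/3 − 2πk/3) for k = 0, 1, 2 gives y = 6.586716, -0.163708, -6.423008.
λ_k = y_k − 0.333333 gives λ = 6.2534, -0.4970, -6.7563 (check: the sum is -1.0000 = tr M).

Eigenvalues sorted in increasing order: [-6.7563, -0.4970, 6.2534].


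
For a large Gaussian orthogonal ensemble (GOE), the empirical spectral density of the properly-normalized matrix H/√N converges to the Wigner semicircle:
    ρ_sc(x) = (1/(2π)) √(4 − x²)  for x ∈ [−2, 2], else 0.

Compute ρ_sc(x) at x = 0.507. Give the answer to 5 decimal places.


ρ_sc(x) = (1/(2π)) √(4 − x²). With x = 0.507:
  4 − x² = 4 − (0.507)² = 4 − 0.257049 = 3.742951.
  √(4 − x²) = 1.934671.
  1/(2π) = 0.159155.
  ρ_sc(0.507) = 0.159155 · 1.934671 = 0.307912.

Rounded to 5 decimal places: ρ_sc(0.507) ≈ 0.30791.


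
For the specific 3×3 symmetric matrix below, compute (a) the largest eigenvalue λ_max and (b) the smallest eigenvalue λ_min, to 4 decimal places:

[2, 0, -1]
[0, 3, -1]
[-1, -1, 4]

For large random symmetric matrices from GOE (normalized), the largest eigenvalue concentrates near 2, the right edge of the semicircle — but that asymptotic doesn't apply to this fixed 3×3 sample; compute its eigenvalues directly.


Since M is real symmetric, all three eigenvalues are real; they are the roots of det(λI − M) = λ³ − (tr M) λ² + s λ − det M, where s is the sum of the principal 2×2 minors.
tr M = 2 + 3 + 4 = 9.
s = (2·3 − 0²) + (2·4 − (-1)²) + (3·4 − (-1)²) = 6 + 7 + 11 = 24.
det M (expand along row 1) = 2·11 − 0·(-1) + (-1)·3 = 19.
Characteristic polynomial: λ³ − 9λ² + 24λ − 19 = 0.
Substitute λ = y + (tr M)/3 = y + 3.000000 to remove the quadratic term: y³ + p·y + q = 0 with p = s − (tr M)²/3 = -3.000000 and q = −2(tr M)³/27 + (tr M)·s/3 − det M = -1.000000.
Three real roots ⇒ use the trigonometric (Viète) form: r = 2√(−p/3) = 2.000000, φ = arccos(3q/(p·r)) = arccos(0.500000) = 1.047198 rad.
y_k = r·cos(φ/3 − 2πk/3) for k = 0, 1, 2 gives y = 1.879385, -0.347296, -1.532089.
λ_k = y_k + 3.000000 gives λ = 4.8794, 2.6527, 1.4679 (check: the sum is 9.0000 = tr M).

Hence λ_max = 4.8794 and λ_min = 1.4679.


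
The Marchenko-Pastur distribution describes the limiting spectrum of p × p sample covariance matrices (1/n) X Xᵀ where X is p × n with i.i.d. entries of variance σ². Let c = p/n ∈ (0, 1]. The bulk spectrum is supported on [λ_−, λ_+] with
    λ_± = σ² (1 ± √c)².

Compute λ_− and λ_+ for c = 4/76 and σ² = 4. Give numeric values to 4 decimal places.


c = 4/76 = 0.052632; √c = 0.229416.
λ_− = σ² (1 − √c)² = 4 · (1 − 0.229416)² = 4 · (0.770584)² = 2.375200.
λ_+ = σ² (1 + √c)² = 4 · (1 + 0.229416)² = 4 · (1.229416)² = 6.045852.

Rounded to 4 decimal places: λ_− ≈ 2.3752, λ_+ ≈ 6.0459.


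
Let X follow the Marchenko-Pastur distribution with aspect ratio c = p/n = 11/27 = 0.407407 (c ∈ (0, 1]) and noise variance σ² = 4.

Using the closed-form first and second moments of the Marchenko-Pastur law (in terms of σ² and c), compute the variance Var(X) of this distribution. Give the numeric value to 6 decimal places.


Recall the MP moments m_1 = E[X] = σ² and m_2 = E[X²] = σ⁴ (1 + c).
m_1 = E[X] = σ² = 4, so m_1² = 16.
m_2 = E[X²] = σ⁴ (1 + c) = 16 · (1 + 0.407407) = 16 · 1.407407 = 22.518519.
(Note m_2 − m_1² simplifies to c · σ⁴ = 0.407407 · 16.)

Var(X) = m_2 − m_1² = 22.518519 − 16 = 6.518519.


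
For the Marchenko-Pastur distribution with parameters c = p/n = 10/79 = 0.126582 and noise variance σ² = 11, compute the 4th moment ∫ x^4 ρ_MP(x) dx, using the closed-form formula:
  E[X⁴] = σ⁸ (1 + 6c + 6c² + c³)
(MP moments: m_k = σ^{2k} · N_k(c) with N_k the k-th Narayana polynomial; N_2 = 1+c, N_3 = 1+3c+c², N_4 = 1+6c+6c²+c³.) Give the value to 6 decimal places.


E[X⁴] = σ⁸ (1 + 6c + 6c² + c³) (fourth MP moment). With σ² = 11 (so σ⁸ = 14641) and c = 10/79 = 0.126582: E[X⁴] = 14641 · (1 + 6·0.126582 + 6·(0.126582)² + (0.126582)³) = 14641 · 1.857660.

So E[X^4] = 27198.005146.


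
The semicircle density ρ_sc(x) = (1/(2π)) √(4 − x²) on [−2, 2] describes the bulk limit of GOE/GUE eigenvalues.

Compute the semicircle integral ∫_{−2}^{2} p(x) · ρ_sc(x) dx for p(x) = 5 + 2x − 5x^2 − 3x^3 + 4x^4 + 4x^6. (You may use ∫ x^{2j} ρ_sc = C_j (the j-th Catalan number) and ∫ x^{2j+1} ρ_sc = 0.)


Write p(x) = Σ a_i x^i, split into monomials and integrate each against ρ_sc separately.
Using ∫ x^{2j} ρ_sc = C_j = (1/(j+1)) C(2j, j) (Catalan numbers) and ∫ x^{2j+1} ρ_sc = 0 (odd monomials vanish by symmetry):
  i = 0 (even): a_0 · C_{0} = 5 · 1 = 5
  i = 1 (odd): ∫ x^1 ρ_sc = 0 (vanishes)
  i = 2 (even): a_2 · C_{1} = -5 · 1 = -5
  i = 3 (odd): ∫ x^3 ρ_sc = 0 (vanishes)
  i = 4 (even): a_4 · C_{2} = 4 · 2 = 8
  i = 6 (even): a_6 · C_{3} = 4 · 5 = 20

Summing the contributions: ∫_{−2}^{2} p(x) ρ_sc(x) dx = 5 + (-5) + 8 + 20 = 28.


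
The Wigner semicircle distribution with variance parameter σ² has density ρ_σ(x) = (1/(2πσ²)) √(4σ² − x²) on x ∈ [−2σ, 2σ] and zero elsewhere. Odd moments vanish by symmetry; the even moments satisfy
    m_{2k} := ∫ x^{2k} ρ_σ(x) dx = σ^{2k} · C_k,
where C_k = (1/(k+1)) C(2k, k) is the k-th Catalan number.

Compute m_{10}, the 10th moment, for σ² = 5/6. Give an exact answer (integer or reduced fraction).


By the scaled semicircle moment identity, m_{2k} = σ^{2k} · C_k with k = 5.
C_5 = (1/(k+1)) · C(2k, k) = (1/6) · C(10, 5) = (1/6) · 252 = 42.
σ^{2k} = (σ²)^k = (5/6)^5 = 3125/7776.

Therefore m_{10} = σ^{10} · C_5 = (3125/7776) · 42 = 21875/1296.


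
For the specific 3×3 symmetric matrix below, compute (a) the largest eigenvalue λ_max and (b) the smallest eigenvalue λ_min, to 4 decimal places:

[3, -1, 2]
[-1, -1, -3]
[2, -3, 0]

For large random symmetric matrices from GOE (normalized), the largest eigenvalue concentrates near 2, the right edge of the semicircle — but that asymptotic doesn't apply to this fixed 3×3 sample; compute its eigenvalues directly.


Since M is real symmetric, all three eigenvalues are real; they are the roots of det(λI − M) = λ³ − (tr M) λ² + s λ − det M, where s is the sum of the principal 2×2 minors.
tr M = 3 + (-1) + 0 = 2.
s = (3·(-1) − (-1)²) + (3·0 − 2²) + ((-1)·0 − (-3)²) = -4 + (-4) + (-9) = -17.
det M (expand along row 1) = 3·(-9) − (-1)·6 + 2·5 = -11.
Characteristic polynomial: λ³ − 2λ² − 17λ + 11 = 0.
Substitute λ = y + (tr M)/3 = y + 0.666667 to remove the quadratic term: y³ + p·y + q = 0 with p = s − (tr M)²/3 = -18.333333 and q = −2(tr M)³/27 + (tr M)·s/3 − det M = -0.925926.
Three real roots ⇒ use the trigonometric (Viète) form: r = 2√(−p/3) = 4.944132, φ = arccos(3q/(p·r)) = arccos(0.030645) = 1.540146 rad.
y_k = r·cos(φ/3 − 2πk/3) for k = 0, 1, 2 gives y = 4.306777, -0.050512, -4.256265.
λ_k = y_k + 0.666667 gives λ = 4.9734, 0.6162, -3.5896 (check: the sum is 2.0000 = tr M).

Hence λ_max = 4.9734 and λ_min = -3.5896.


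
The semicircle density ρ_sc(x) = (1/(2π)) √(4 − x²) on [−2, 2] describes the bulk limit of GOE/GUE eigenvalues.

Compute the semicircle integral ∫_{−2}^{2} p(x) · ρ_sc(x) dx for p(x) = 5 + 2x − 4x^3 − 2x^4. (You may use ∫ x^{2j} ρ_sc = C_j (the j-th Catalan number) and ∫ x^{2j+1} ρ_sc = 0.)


Write p(x) = Σ a_i x^i, split into monomials and integrate each against ρ_sc separately.
Using ∫ x^{2j} ρ_sc = C_j = (1/(j+1)) C(2j, j) (Catalan numbers) and ∫ x^{2j+1} ρ_sc = 0 (odd monomials vanish by symmetry):
  i = 0 (even): a_0 · C_{0} = 5 · 1 = 5
  i = 1 (odd): ∫ x^1 ρ_sc = 0 (vanishes)
  i = 3 (odd): ∫ x^3 ρ_sc = 0 (vanishes)
  i = 4 (even): a_4 · C_{2} = -2 · 2 = -4

Summing the contributions: ∫_{−2}^{2} p(x) ρ_sc(x) dx = 5 + (-4) = 1.


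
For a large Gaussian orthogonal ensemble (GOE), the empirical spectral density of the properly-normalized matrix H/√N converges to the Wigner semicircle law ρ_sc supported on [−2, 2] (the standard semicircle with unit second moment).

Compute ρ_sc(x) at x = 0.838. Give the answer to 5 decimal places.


ρ_sc(x) = (1/(2π)) √(4 − x²). With x = 0.838:
  4 − x² = 4 − (0.838)² = 4 − 0.702244 = 3.297756.
  √(4 − x²) = 1.815972.
  1/(2π) = 0.159155.
  ρ_sc(0.838) = 0.159155 · 1.815972 = 0.289021.

Rounded to 5 decimal places: ρ_sc(0.838) ≈ 0.28902.


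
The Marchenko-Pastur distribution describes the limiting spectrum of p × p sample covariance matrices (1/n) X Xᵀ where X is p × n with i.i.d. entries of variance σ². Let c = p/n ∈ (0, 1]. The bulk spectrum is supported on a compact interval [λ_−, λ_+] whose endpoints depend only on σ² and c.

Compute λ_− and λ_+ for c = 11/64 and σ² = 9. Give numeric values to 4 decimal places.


c = 11/64 = 0.171875; √c = 0.414578.
λ_− = σ² (1 − √c)² = 9 · (1 − 0.414578)² = 9 · (0.585422)² = 3.084469.
λ_+ = σ² (1 + √c)² = 9 · (1 + 0.414578)² = 9 · (1.414578)² = 18.009281.

Rounded to 4 decimal places: λ_− ≈ 3.0845, λ_+ ≈ 18.0093.


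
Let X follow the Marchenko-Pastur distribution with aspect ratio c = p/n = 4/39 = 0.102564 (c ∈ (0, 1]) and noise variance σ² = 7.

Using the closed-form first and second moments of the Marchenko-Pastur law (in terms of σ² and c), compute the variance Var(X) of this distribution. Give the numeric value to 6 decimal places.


Recall the MP moments m_1 = E[X] = σ² and m_2 = E[X²] = σ⁴ (1 + c).
m_1 = E[X] = σ² = 7, so m_1² = 49.
m_2 = E[X²] = σ⁴ (1 + c) = 49 · (1 + 0.102564) = 49 · 1.102564 = 54.025641.
(Note m_2 − m_1² simplifies to c · σ⁴ = 0.102564 · 49.)

Var(X) = m_2 − m_1² = 54.025641 − 49 = 5.025641.


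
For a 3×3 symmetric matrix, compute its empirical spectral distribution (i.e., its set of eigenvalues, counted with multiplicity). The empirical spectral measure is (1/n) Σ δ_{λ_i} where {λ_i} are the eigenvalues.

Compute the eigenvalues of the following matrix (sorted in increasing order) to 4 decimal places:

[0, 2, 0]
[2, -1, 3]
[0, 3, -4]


Since M is real symmetric, all three eigenvalues are real; they are the roots of det(λI − M) = λ³ − (tr M) λ² + s λ − det M, where s is the sum of the principal 2×2 minors.
tr M = 0 + (-1) + (-4) = -5.
s = (0·(-1) − 2²) + (0·(-4) − 0²) + ((-1)·(-4) − 3²) = -4 + 0 + (-5) = -9.
det M (expand along row 1) = 0·(-5) − 2·(-8) + 0·6 = 16.
Characteristic polynomial: λ³ + 5λ² − 9λ − 16 = 0.
Substitute λ = y + (tr M)/3 = y − 1.666667 to remove the quadratic term: y³ + p·y + q = 0 with p = s − (tr M)²/3 = -17.333333 and q = −2(tr M)³/27 + (tr M)·s/3 − det M = 8.259259.
Three real roots ⇒ use the trigonometric (Viète) form: r = 2√(−p/3) = 4.807402, φ = arccos(3q/(p·r)) = arccos(-0.297351) = 1.872714 rad.
y_k = r·cos(φ/3 − 2πk/3) for k = 0, 1, 2 gives y = 3.900768, 0.482996, -4.383764.
λ_k = y_k − 1.666667 gives λ = 2.2341, -1.1837, -6.0504 (check: the sum is -5.0000 = tr M).

Eigenvalues sorted in increasing order: [-6.0504, -1.1837, 2.2341].


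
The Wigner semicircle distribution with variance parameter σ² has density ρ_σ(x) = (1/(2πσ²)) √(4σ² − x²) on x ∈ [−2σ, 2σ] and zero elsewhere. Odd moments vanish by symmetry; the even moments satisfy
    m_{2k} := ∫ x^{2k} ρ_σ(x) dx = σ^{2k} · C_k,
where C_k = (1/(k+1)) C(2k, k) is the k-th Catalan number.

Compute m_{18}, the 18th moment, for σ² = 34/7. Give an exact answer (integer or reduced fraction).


By the scaled semicircle moment identity, m_{2k} = σ^{2k} · C_k with k = 9.
C_9 = (1/(k+1)) · C(2k, k) = (1/10) · C(18, 9) = (1/10) · 48620 = 4862.
σ^{2k} = (σ²)^k = (34/7)^9 = 60716992766464/40353607.

Therefore m_{18} = σ^{18} · C_9 = (60716992766464/40353607) · 4862 = 295206018830547968/40353607.


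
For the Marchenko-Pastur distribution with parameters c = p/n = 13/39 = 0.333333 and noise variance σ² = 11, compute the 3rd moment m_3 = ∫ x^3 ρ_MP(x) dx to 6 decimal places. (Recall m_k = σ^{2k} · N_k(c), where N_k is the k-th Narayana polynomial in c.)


E[X³] = σ⁶ (1 + 3c + c²) (third MP moment). With σ² = 11 (so σ⁶ = 1331) and c = 13/39 = 0.333333: E[X³] = 1331 · (1 + 3·0.333333 + (0.333333)²) = 1331 · 2.111111.

So E[X^3] = 2809.888889.


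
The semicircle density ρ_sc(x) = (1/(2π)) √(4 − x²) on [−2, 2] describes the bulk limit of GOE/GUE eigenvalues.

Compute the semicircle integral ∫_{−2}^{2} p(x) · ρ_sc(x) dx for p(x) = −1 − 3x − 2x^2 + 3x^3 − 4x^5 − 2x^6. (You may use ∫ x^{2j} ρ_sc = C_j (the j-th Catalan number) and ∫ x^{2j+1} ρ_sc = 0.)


Write p(x) = Σ a_i x^i, split into monomials and integrate each against ρ_sc separately.
Using ∫ x^{2j} ρ_sc = C_j = (1/(j+1)) C(2j, j) (Catalan numbers) and ∫ x^{2j+1} ρ_sc = 0 (odd monomials vanish by symmetry):
  i = 0 (even): a_0 · C_{0} = -1 · 1 = -1
  i = 1 (odd): ∫ x^1 ρ_sc = 0 (vanishes)
  i = 2 (even): a_2 · C_{1} = -2 · 1 = -2
  i = 3 (odd): ∫ x^3 ρ_sc = 0 (vanishes)
  i = 5 (odd): ∫ x^5 ρ_sc = 0 (vanishes)
  i = 6 (even): a_6 · C_{3} = -2 · 5 = -10

Summing the contributions: ∫_{−2}^{2} p(x) ρ_sc(x) dx = (-1) + (-2) + (-10) = -13.


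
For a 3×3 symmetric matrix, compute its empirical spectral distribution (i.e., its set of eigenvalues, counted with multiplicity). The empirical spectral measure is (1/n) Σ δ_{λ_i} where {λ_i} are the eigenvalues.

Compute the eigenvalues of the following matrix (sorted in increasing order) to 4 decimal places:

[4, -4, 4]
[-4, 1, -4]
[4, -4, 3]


Since M is real symmetric, all three eigenvalues are real; they are the roots of det(λI − M) = λ³ − (tr M) λ² + s λ − det M, where s is the sum of the principal 2×2 minors.
tr M = 4 + 1 + 3 = 8.
s = (4·1 − (-4)²) + (4·3 − 4²) + (1·3 − (-4)²) = -12 + (-4) + (-13) = -29.
det M (expand along row 1) = 4·(-13) − (-4)·4 + 4·12 = 12.
Characteristic polynomial: λ³ − 8λ² − 29λ − 12 = 0.
Substitute λ = y + (tr M)/3 = y + 2.666667 to remove the quadratic term: y³ + p·y + q = 0 with p = s − (tr M)²/3 = -50.333333 and q = −2(tr M)³/27 + (tr M)·s/3 − det M = -127.259259.
Three real roots ⇒ use the trigonometric (Viète) form: r = 2√(−p/3) = 8.192137, φ = arccos(3q/(p·r)) = arccos(0.925886) = 0.387421 rad.
y_k = r·cos(φ/3 − 2πk/3) for k = 0, 1, 2 gives y = 8.123921, -3.148306, -4.975615.
λ_k = y_k + 2.666667 gives λ = 10.7906, -0.4816, -2.3089 (check: the sum is 8.0000 = tr M).

Eigenvalues sorted in increasing order: [-2.3089, -0.4816, 10.7906].


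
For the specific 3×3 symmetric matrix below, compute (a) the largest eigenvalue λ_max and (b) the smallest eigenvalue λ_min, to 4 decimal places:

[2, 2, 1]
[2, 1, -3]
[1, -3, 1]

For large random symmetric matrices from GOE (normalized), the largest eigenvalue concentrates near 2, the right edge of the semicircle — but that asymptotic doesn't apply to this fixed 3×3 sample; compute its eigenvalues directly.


Since M is real symmetric, all three eigenvalues are real; they are the roots of det(λI − M) = λ³ − (tr M) λ² + s λ − det M, where s is the sum of the principal 2×2 minors.
tr M = 2 + 1 + 1 = 4.
s = (2·1 − 2²) + (2·1 − 1²) + (1·1 − (-3)²) = -2 + 1 + (-8) = -9.
det M (expand along row 1) = 2·(-8) − 2·5 + 1·(-7) = -33.
Characteristic polynomial: λ³ − 4λ² − 9λ + 33 = 0.
Substitute λ = y + (tr M)/3 = y + 1.333333 to remove the quadratic term: y³ + p·y + q = 0 with p = s − (tr M)²/3 = -14.333333 and q = −2(tr M)³/27 + (tr M)·s/3 − det M = 16.259259.
Three real roots ⇒ use the trigonometric (Viète) form: r = 2√(−p/3) = 4.371626, φ = arccos(3q/(p·r)) = arccos(-0.778452) = 2.462992 rad.
y_k = r·cos(φ/3 − 2πk/3) for k = 0, 1, 2 gives y = 2.979226, 1.281035, -4.260261.
λ_k = y_k + 1.333333 gives λ = 4.3126, 2.6144, -2.9269 (check: the sum is 4.0000 = tr M).

Hence λ_max = 4.3126 and λ_min = -2.9269.


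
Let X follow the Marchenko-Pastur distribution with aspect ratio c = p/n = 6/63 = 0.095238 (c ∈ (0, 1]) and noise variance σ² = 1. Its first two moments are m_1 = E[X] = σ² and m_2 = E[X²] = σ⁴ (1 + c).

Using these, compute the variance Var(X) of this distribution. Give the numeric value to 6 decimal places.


m_1 = E[X] = σ² = 1, so m_1² = 1.
m_2 = E[X²] = σ⁴ (1 + c) = 1 · (1 + 0.095238) = 1 · 1.095238 = 1.095238.
(Note m_2 − m_1² simplifies to c · σ⁴ = 0.095238 · 1.)

Var(X) = m_2 − m_1² = 1.095238 − 1 = 0.095238.


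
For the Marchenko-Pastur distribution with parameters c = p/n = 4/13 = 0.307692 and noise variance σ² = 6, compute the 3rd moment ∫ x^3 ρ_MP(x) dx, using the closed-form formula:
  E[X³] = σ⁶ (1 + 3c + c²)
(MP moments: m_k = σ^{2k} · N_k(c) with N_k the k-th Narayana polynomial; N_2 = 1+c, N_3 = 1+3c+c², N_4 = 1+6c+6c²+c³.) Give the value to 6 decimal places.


E[X³] = σ⁶ (1 + 3c + c²) (third MP moment). With σ² = 6 (so σ⁶ = 216) and c = 4/13 = 0.307692: E[X³] = 216 · (1 + 3·0.307692 + (0.307692)²) = 216 · 2.017751.

So E[X^3] = 435.834320.


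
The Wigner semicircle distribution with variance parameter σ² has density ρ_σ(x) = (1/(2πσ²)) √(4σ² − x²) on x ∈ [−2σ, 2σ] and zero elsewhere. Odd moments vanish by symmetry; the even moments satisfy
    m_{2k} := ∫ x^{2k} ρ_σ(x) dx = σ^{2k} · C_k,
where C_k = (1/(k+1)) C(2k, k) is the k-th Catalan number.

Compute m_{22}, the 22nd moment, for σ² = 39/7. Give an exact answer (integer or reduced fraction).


By the scaled semicircle moment identity, m_{2k} = σ^{2k} · C_k with k = 11.
C_11 = (1/(k+1)) · C(2k, k) = (1/12) · C(22, 11) = (1/12) · 705432 = 58786.
σ^{2k} = (σ²)^k = (39/7)^11 = 317475837322472439/1977326743.

Therefore m_{22} = σ^{22} · C_11 = (317475837322472439/1977326743) · 58786 = 2666162081834123542722/282475249.


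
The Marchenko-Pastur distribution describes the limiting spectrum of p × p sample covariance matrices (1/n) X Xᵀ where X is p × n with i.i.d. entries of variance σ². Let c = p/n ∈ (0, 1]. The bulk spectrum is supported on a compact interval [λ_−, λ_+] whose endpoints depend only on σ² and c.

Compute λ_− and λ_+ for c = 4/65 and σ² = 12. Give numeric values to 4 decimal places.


c = 4/65 = 0.061538; √c = 0.248069.
λ_− = σ² (1 − √c)² = 12 · (1 − 0.248069)² = 12 · (0.751931)² = 6.784794.
λ_+ = σ² (1 + √c)² = 12 · (1 + 0.248069)² = 12 · (1.248069)² = 18.692129.

Rounded to 4 decimal places: λ_− ≈ 6.7848, λ_+ ≈ 18.6921.


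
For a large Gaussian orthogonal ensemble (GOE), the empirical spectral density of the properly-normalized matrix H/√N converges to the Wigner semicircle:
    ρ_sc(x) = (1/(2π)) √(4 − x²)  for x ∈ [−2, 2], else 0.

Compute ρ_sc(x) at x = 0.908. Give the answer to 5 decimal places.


ρ_sc(x) = (1/(2π)) √(4 − x²). With x = 0.908:
  4 − x² = 4 − (0.908)² = 4 − 0.824464 = 3.175536.
  √(4 − x²) = 1.782003.
  1/(2π) = 0.159155.
  ρ_sc(0.908) = 0.159155 · 1.782003 = 0.283615.

Rounded to 5 decimal places: ρ_sc(0.908) ≈ 0.28361.


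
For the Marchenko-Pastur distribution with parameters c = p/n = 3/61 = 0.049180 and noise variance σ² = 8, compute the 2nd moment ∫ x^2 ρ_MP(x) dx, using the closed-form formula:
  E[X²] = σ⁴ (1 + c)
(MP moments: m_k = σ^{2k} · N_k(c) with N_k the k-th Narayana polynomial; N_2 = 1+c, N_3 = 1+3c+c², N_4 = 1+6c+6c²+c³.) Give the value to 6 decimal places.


E[X²] = σ⁴ (1 + c) (second MP moment). With σ² = 8 (so σ⁴ = 64) and c = 3/61 = 0.049180: E[X²] = 64 · (1 + 0.049180) = 64 · 1.049180.

So E[X^2] = 67.147541.


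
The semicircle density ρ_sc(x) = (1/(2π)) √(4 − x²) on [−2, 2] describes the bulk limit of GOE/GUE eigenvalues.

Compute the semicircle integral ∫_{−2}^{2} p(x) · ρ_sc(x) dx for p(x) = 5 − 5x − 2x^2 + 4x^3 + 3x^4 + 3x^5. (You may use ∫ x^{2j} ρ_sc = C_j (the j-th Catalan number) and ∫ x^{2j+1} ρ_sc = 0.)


Write p(x) = Σ a_i x^i, split into monomials and integrate each against ρ_sc separately.
Using ∫ x^{2j} ρ_sc = C_j = (1/(j+1)) C(2j, j) (Catalan numbers) and ∫ x^{2j+1} ρ_sc = 0 (odd monomials vanish by symmetry):
  i = 0 (even): a_0 · C_{0} = 5 · 1 = 5
  i = 1 (odd): ∫ x^1 ρ_sc = 0 (vanishes)
  i = 2 (even): a_2 · C_{1} = -2 · 1 = -2
  i = 3 (odd): ∫ x^3 ρ_sc = 0 (vanishes)
  i = 4 (even): a_4 · C_{2} = 3 · 2 = 6
  i = 5 (odd): ∫ x^5 ρ_sc = 0 (vanishes)

Summing the contributions: ∫_{−2}^{2} p(x) ρ_sc(x) dx = 5 + (-2) + 6 = 9.


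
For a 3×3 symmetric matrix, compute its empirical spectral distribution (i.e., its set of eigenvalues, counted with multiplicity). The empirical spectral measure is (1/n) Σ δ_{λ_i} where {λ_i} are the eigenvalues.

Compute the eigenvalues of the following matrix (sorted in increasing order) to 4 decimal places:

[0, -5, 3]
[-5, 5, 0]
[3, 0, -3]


Since M is real symmetric, all three eigenvalues are real; they are the roots of det(λI − M) = λ³ − (tr M) λ² + s λ − det M, where s is the sum of the principal 2×2 minors.
tr M = 0 + 5 + (-3) = 2.
s = (0·5 − (-5)²) + (0·(-3) − 3²) + (5·(-3) − 0²) = -25 + (-9) + (-15) = -49.
det M (expand along row 1) = 0·(-15) − (-5)·15 + 3·(-15) = 30.
Characteristic polynomial: λ³ − 2λ² − 49λ − 30 = 0.
Substitute λ = y + (tr M)/3 = y + 0.666667 to remove the quadratic term: y³ + p·y + q = 0 with p = s − (tr M)²/3 = -50.333333 and q = −2(tr M)³/27 + (tr M)·s/3 − det M = -63.259259.
Three real roots ⇒ use the trigonometric (Viète) form: r = 2√(−p/3) = 8.192137, φ = arccos(3q/(p·r)) = arccos(0.460249) = 1.092521 rad.
y_k = r·cos(φ/3 − 2πk/3) for k = 0, 1, 2 gives y = 7.654884, -1.300507, -6.354377.
λ_k = y_k + 0.666667 gives λ = 8.3216, -0.6338, -5.6877 (check: the sum is 2.0000 = tr M).

Eigenvalues sorted in increasing order: [-5.6877, -0.6338, 8.3216].


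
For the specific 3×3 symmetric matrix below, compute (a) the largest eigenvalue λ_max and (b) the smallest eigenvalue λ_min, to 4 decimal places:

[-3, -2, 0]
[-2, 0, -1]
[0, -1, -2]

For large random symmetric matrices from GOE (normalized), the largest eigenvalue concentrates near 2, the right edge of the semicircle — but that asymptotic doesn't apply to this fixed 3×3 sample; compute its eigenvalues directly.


Since M is real symmetric, all three eigenvalues are real; they are the roots of det(λI − M) = λ³ − (tr M) λ² + s λ − det M, where s is the sum of the principal 2×2 minors.
tr M = -3 + 0 + (-2) = -5.
s = ((-3)·0 − (-2)²) + ((-3)·(-2) − 0²) + (0·(-2) − (-1)²) = -4 + 6 + (-1) = 1.
det M (expand along row 1) = (-3)·(-1) − (-2)·4 + 0·2 = 11.
Characteristic polynomial: λ³ + 5λ² + λ − 11 = 0.
Substitute λ = y + (tr M)/3 = y − 1.666667 to remove the quadratic term: y³ + p·y + q = 0 with p = s − (tr M)²/3 = -7.333333 and q = −2(tr M)³/27 + (tr M)·s/3 − det M = -3.407407.
Three real roots ⇒ use the trigonometric (Viète) form: r = 2√(−p/3) = 3.126944, φ = arccos(3q/(p·r)) = arccos(0.445783) = 1.108747 rad.
y_k = r·cos(φ/3 − 2πk/3) for k = 0, 1, 2 gives y = 2.915807, -0.479699, -2.436108.
λ_k = y_k − 1.666667 gives λ = 1.2491, -2.1464, -4.1028 (check: the sum is -5.0000 = tr M).

Hence λ_max = 1.2491 and λ_min = -4.1028.


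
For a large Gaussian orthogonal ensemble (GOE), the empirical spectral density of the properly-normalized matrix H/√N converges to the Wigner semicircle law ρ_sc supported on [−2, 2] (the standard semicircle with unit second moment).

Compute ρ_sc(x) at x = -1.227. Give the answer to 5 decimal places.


ρ_sc(x) = (1/(2π)) √(4 − x²). With x = -1.227:
  4 − x² = 4 − (-1.227)² = 4 − 1.505529 = 2.494471.
  √(4 − x²) = 1.579389.
  1/(2π) = 0.159155.
  ρ_sc(-1.227) = 0.159155 · 1.579389 = 0.251368.

Rounded to 5 decimal places: ρ_sc(-1.227) ≈ 0.25137.


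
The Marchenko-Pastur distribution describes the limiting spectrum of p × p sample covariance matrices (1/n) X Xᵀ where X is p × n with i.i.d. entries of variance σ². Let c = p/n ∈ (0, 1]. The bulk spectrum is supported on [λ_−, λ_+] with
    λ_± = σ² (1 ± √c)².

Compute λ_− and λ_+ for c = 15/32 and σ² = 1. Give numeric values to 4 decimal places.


c = 15/32 = 0.468750; √c = 0.684653.
λ_− = σ² (1 − √c)² = 1 · (1 − 0.684653)² = 1 · (0.315347)² = 0.099444.
λ_+ = σ² (1 + √c)² = 1 · (1 + 0.684653)² = 1 · (1.684653)² = 2.838056.

Rounded to 4 decimal places: λ_− ≈ 0.0994, λ_+ ≈ 2.8381.


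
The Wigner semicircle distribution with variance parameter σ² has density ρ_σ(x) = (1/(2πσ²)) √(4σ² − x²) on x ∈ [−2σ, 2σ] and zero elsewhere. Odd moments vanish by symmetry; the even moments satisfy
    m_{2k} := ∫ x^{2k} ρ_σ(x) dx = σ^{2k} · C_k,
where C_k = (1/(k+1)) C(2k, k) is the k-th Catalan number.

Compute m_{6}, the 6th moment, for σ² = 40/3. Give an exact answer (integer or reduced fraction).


By the scaled semicircle moment identity, m_{2k} = σ^{2k} · C_k with k = 3.
C_3 = (1/(k+1)) · C(2k, k) = (1/4) · C(6, 3) = (1/4) · 20 = 5.
σ^{2k} = (σ²)^k = (40/3)^3 = 64000/27.

Therefore m_{6} = σ^{6} · C_3 = (64000/27) · 5 = 320000/27.


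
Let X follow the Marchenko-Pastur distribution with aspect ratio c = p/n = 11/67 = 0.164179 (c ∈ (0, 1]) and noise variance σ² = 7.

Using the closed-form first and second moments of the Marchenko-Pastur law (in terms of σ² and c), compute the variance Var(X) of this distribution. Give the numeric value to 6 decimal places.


Recall the MP moments m_1 = E[X] = σ² and m_2 = E[X²] = σ⁴ (1 + c).
m_1 = E[X] = σ² = 7, so m_1² = 49.
m_2 = E[X²] = σ⁴ (1 + c) = 49 · (1 + 0.164179) = 49 · 1.164179 = 57.044776.
(Note m_2 − m_1² simplifies to c · σ⁴ = 0.164179 · 49.)

Var(X) = m_2 − m_1² = 57.044776 − 49 = 8.044776.


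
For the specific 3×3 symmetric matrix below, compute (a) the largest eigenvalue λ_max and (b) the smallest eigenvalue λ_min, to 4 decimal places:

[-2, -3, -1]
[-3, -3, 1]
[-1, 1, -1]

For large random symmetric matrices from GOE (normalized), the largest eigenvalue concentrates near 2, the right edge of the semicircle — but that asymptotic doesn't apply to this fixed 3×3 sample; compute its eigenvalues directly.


Since M is real symmetric, all three eigenvalues are real; they are the roots of det(λI − M) = λ³ − (tr M) λ² + s λ − det M, where s is the sum of the principal 2×2 minors.
tr M = -2 + (-3) + (-1) = -6.
s = ((-2)·(-3) − (-3)²) + ((-2)·(-1) − (-1)²) + ((-3)·(-1) − 1²) = -3 + 1 + 2 = 0.
det M (expand along row 1) = (-2)·2 − (-3)·4 + (-1)·(-6) = 14.
Characteristic polynomial: λ³ + 6λ² − 14 = 0.
Substitute λ = y + (tr M)/3 = y − 2.000000 to remove the quadratic term: y³ + p·y + q = 0 with p = s − (tr M)²/3 = -12.000000 and q = −2(tr M)³/27 + (tr M)·s/3 − det M = 2.000000.
Three real roots ⇒ use the trigonometric (Viète) form: r = 2√(−p/3) = 4.000000, φ = arccos(3q/(p·r)) = arccos(-0.125000) = 1.696124 rad.
y_k = r·cos(φ/3 − 2πk/3) for k = 0, 1, 2 gives y = 3.377552, 0.167055, -3.544607.
λ_k = y_k − 2.000000 gives λ = 1.3776, -1.8329, -5.5446 (check: the sum is -6.0000 = tr M).

Hence λ_max = 1.3776 and λ_min = -5.5446.


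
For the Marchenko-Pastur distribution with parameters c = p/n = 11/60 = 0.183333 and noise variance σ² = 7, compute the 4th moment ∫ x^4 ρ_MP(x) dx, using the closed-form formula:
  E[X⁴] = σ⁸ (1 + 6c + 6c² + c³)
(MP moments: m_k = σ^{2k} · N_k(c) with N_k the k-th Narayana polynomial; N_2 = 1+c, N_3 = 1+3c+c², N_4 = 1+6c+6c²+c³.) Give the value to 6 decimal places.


E[X⁴] = σ⁸ (1 + 6c + 6c² + c³) (fourth MP moment). With σ² = 7 (so σ⁸ = 2401) and c = 11/60 = 0.183333: E[X⁴] = 2401 · (1 + 6·0.183333 + 6·(0.183333)² + (0.183333)³) = 2401 · 2.307829.

So E[X^4] = 5541.096718.
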